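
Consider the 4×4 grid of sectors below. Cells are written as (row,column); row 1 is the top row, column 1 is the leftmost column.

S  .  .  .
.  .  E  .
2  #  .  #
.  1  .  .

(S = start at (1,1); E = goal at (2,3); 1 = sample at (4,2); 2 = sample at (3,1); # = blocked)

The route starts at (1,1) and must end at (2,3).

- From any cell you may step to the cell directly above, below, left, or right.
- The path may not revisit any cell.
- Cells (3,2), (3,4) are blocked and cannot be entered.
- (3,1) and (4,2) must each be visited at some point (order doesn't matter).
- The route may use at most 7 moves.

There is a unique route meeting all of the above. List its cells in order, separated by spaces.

The budget equals the shortest possible length, so every move has to be on a shortest route through the required cells.
Route from (1,1): down 3 to (4,1), right 2 to (4,3), up 2 to (2,3) — 7 moves in all.
Check: all required cells visited; 7 ≤ 7 moves.

(1,1) (2,1) (3,1) (4,1) (4,2) (4,3) (3,3) (2,3)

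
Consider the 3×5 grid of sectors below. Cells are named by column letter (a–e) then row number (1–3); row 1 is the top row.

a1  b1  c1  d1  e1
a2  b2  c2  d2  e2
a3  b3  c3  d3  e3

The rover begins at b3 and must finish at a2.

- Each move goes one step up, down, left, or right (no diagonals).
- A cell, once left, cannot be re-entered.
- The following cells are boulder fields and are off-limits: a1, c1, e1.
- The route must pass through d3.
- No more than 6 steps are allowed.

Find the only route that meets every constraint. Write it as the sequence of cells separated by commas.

The budget equals the shortest possible length, so every move has to be on a shortest route through the required cells.
Route from b3: right 2 to d3, up 1 to d2, left 3 to a2 — 6 moves in all.
Check: all required cells visited; 6 ≤ 6 moves.

b3, c3, d3, d2, c2, b2, a2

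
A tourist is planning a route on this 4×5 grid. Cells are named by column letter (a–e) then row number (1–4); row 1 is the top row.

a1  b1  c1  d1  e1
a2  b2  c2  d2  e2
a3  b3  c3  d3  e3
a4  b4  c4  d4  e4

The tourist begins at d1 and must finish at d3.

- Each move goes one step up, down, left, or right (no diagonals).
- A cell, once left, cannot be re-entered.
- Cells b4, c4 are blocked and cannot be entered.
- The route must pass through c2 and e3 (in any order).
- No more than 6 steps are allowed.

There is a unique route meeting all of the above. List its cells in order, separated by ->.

The 6-move cap with required stops at c2, e3 leaves no slack for detours.
Route from d1: left to c1, down to c2, 2× right (reaching e2), down to e3, left to d3 — 6 moves in all.
Check: all required cells visited; 6 ≤ 6 moves.

d1 -> c1 -> c2 -> d2 -> e2 -> e3 -> d3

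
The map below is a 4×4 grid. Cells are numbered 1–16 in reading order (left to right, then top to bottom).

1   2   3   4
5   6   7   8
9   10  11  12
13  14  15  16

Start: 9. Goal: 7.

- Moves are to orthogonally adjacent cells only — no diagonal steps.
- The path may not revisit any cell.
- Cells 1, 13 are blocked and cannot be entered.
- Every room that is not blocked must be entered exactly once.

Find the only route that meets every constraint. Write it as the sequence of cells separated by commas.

9, 5, 6, 2, 3, 4, 8, 12, 16, 15, 14, 10, 11, 7

Need to visit all 14 open cells exactly once, starting at 9 and ending at 7.
Cell 16 has only two open neighbours (12 and 15), so the path must pass straight through it: one of those is the cell it's entered from and the other is where it exits.
Route from 9: up 1 to 5, right 1 to 6, up 1 to 2, right 2 to 4, down 3 to 16, left 2 to 14, up 1 to 10, right 1 to 11, up 1 to 7 — 13 moves in all.
Check: all 14 open cells covered.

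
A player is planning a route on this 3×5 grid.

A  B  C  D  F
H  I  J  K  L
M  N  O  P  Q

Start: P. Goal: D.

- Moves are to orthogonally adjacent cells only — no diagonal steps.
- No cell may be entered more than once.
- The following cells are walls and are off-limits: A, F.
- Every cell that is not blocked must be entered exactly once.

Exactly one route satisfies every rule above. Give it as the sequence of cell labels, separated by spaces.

P Q L K J O N M H I B C D

Need to visit all 13 open cells exactly once, starting at P and ending at D.
Cell B has only two open neighbours (I and C), so the path must pass straight through it: one of those is the cell it's entered from and the other is where it exits.
Route from P: right to Q, up to L, 2× left (reaching J), down to O, 2× left (reaching M), up to H, right to I, up to B, 2× right (reaching D) — 12 moves in all.
Check: all 13 open cells covered.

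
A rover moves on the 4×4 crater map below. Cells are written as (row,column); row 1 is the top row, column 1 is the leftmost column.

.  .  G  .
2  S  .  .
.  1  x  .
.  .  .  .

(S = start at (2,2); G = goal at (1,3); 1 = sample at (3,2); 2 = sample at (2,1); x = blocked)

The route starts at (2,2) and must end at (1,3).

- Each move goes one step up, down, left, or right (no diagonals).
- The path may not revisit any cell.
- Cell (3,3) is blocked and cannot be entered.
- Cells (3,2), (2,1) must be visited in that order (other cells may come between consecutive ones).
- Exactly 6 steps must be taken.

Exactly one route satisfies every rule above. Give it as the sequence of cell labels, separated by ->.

(2,2) -> (3,2) -> (3,1) -> (2,1) -> (1,1) -> (1,2) -> (1,3)

The waypoints must appear in the order (3,2), (2,1), with no cell reused.
Route from (2,2): down 1 to (3,2), left 1 to (3,1), up 2 to (1,1), right 2 to (1,3) — 6 moves in all.
Check: order respected (1 at step 1, 2 at step 3); 6 moves as required.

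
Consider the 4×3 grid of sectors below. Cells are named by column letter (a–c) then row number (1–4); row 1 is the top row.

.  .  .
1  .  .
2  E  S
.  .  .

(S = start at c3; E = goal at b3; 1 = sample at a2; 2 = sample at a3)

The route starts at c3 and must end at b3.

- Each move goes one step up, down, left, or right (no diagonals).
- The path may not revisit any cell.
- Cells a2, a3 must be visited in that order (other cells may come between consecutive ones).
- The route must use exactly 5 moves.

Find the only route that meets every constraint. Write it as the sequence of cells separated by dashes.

The waypoints must appear in the order a2, a3, with no cell reused.
Route from c3: up 1 to c2, left 2 to a2, down 1 to a3, right 1 to b3 — 5 moves in all.
Check: order respected (1 at step 3, 2 at step 4); 5 moves as required.

c3 - c2 - b2 - a2 - a3 - b3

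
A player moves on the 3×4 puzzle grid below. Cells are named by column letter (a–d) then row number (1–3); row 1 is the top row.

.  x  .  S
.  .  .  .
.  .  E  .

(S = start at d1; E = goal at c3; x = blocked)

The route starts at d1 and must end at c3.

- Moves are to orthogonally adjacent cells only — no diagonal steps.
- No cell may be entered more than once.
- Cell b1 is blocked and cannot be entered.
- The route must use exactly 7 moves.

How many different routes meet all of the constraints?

2

Need simple routes of exactly 7 moves from d1 to c3 (Manhattan distance 3, so 2 moves are spent on a detour and 2 undoing it).
Enumerating: d1 d2 c2 b2 a2 a3 b3 c3 | d1 c1 c2 b2 a2 a3 b3 c3.
That gives 2 routes.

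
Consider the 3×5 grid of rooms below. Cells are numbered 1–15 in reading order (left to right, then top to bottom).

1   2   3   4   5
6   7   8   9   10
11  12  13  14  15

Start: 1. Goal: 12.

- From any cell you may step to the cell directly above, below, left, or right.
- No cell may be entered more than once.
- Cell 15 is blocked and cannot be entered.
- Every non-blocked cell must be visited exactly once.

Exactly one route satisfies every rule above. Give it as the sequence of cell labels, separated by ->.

1 -> 2 -> 3 -> 4 -> 5 -> 10 -> 9 -> 14 -> 13 -> 8 -> 7 -> 6 -> 11 -> 12

Need to visit all 14 open cells exactly once, starting at 1 and ending at 12.
Cell 14 has only two open neighbours (9 and 13), so the path must pass straight through it: one of those is the cell it's entered from and the other is where it exits.
Route from 1: right 4 to 5, down 1 to 10, left 1 to 9, down 1 to 14, left 1 to 13, up 1 to 8, left 2 to 6, down 1 to 11, right 1 to 12 — 13 moves in all.
Check: all 14 open cells covered.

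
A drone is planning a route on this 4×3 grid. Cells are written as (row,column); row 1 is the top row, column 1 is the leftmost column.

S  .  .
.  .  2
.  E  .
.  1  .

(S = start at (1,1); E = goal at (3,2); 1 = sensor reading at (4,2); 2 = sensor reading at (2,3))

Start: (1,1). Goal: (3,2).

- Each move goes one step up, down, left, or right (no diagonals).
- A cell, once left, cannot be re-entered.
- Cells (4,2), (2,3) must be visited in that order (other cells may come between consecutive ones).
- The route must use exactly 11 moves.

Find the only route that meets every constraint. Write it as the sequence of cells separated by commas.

The waypoints must appear in the order (4,2), (2,3), with no cell reused.
Route from (1,1): 3× down (reaching (4,1)), 2× right (reaching (4,3)), 3× up (reaching (1,3)), left to (1,2), 2× down (reaching (3,2)) — 11 moves in all.
Check: order respected (1 at step 4, 2 at step 7); 11 moves as required.

(1,1), (2,1), (3,1), (4,1), (4,2), (4,3), (3,3), (2,3), (1,3), (1,2), (2,2), (3,2)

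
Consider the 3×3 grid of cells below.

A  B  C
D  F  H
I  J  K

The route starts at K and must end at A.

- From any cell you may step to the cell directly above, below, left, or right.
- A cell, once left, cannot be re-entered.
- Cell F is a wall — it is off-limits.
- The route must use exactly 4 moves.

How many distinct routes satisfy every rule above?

2

Need simple routes of exactly 4 moves from K to A (Manhattan distance 4, so 0 moves are spent on a detour and 0 undoing it).
Enumerating: K H C B A | K J I D A.
That gives 2 routes.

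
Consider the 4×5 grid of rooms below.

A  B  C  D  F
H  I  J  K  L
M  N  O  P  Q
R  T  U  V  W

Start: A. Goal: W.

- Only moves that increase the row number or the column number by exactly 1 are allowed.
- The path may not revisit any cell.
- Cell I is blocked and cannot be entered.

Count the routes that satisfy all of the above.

15

A right/down-only route from A to W makes exactly 3 down-moves and 4 right-moves in some order.
With no other constraints that would be C(7,3) = 35 routes.
Subtract routes through each blocked cell (inclusion–exclusion for overlaps): − through I: 20 → 15.
That gives 15 routes.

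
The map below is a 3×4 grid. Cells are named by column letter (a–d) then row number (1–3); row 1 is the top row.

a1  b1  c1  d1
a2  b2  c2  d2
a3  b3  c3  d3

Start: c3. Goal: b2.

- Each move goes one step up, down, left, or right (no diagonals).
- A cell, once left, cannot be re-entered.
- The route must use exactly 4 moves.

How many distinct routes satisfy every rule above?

Need simple routes of exactly 4 moves from c3 to b2 (Manhattan distance 2, so 1 moves are spent on a detour and 1 undoing it).
Enumerating: c3 c2 c1 b1 b2 | c3 b3 a3 a2 b2 | c3 d3 d2 c2 b2.
That gives 3 routes.

3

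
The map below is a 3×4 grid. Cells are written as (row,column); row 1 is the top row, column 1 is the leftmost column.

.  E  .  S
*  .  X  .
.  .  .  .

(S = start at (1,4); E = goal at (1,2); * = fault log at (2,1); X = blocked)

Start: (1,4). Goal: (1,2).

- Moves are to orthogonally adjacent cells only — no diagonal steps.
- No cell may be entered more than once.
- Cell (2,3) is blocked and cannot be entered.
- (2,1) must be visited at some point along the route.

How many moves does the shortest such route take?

8

Any route passes through (2,1) somewhere between (1,4) and (1,2). Summing Manhattan distances along the two legs ((1,4) → (2,1) → (1,2)) gives a lower bound of 4 + 2 = 6 moves.
The shortest route satisfying every rule uses 8 moves: (1,4) → (2,4) → (3,4) → (3,3) → (3,2) → (2,2) → (2,1) → (1,1) → (1,2).
The no-revisit rule (legs can't share cells) pushes the minimum above the 6-move bound; an exhaustive check rules out every length from 6 to 7, leaving 8 as the minimum.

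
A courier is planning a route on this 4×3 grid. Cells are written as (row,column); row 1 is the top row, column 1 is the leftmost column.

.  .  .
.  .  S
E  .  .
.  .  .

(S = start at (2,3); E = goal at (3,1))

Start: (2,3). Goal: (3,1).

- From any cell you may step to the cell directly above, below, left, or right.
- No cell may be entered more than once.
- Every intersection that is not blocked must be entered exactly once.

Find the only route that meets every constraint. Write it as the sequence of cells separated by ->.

Need to visit all 12 open cells exactly once, starting at (2,3) and ending at (3,1).
Cell (1,3) has only two open neighbours ((2,3) and (1,2)), so the path must pass straight through it: one of those is the cell it's entered from and the other is where it exits.
Route from (2,3): up 1 to (1,3), left 2 to (1,1), down 1 to (2,1), right 1 to (2,2), down 1 to (3,2), right 1 to (3,3), down 1 to (4,3), left 2 to (4,1), up 1 to (3,1) — 11 moves in all.
Check: all 12 open cells covered.

(2,3) -> (1,3) -> (1,2) -> (1,1) -> (2,1) -> (2,2) -> (3,2) -> (3,3) -> (4,3) -> (4,2) -> (4,1) -> (3,1)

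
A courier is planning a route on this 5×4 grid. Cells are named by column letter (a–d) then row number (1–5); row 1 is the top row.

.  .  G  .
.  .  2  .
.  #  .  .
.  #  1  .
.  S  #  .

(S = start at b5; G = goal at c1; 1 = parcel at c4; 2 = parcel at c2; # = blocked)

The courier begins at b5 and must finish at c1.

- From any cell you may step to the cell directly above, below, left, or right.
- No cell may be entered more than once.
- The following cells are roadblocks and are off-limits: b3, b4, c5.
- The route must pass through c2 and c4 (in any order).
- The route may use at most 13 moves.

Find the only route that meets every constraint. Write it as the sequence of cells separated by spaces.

The budget equals the shortest possible length, so every move has to be on a shortest route through the required cells.
Route from b5: left 1 to a5, up 3 to a2, right 2 to c2, down 2 to c4, right 1 to d4, up 3 to d1, left 1 to c1 — 13 moves in all.
Check: all required cells visited; 13 ≤ 13 moves.

b5 a5 a4 a3 a2 b2 c2 c3 c4 d4 d3 d2 d1 c1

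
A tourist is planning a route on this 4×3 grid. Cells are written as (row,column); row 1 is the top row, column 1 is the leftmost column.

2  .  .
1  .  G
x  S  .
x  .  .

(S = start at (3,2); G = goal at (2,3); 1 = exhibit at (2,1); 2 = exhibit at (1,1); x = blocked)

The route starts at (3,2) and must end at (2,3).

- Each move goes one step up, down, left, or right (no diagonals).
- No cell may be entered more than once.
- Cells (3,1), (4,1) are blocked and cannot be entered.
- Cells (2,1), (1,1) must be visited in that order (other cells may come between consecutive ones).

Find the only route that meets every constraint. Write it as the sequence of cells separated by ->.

(3,2) -> (2,2) -> (2,1) -> (1,1) -> (1,2) -> (1,3) -> (2,3)

The waypoints must appear in the order (2,1), (1,1), with no cell reused.
Route from (3,2): up 1 to (2,2), left 1 to (2,1), up 1 to (1,1), right 2 to (1,3), down 1 to (2,3) — 6 moves in all.
Check: order respected (1 at step 2, 2 at step 3).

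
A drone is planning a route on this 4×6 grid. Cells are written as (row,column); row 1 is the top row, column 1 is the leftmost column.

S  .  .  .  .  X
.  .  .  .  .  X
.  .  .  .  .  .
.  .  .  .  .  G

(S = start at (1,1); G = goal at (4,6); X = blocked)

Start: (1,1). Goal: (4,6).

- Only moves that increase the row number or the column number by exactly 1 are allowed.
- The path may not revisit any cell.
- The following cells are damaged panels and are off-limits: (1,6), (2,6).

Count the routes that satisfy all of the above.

50

A right/down-only route from (1,1) to (4,6) makes exactly 3 down-moves and 5 right-moves in some order.
With no other constraints that would be C(8,3) = 56 routes.
Subtract routes through each blocked cell (inclusion–exclusion for overlaps): − through (1,6): 1 − through (2,6): 6 + through (1,6)&(2,6): 1 → 50.
That gives 50 routes.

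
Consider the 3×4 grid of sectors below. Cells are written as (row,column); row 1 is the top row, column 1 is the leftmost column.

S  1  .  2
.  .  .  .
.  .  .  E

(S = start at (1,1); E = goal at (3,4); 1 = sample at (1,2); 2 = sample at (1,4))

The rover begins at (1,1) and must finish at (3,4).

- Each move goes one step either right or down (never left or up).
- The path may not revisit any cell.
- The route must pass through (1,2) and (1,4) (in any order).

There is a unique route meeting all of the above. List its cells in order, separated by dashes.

Moves only go right or down, so the column and row indices never decrease.
Route from (1,1): 3× right (reaching (1,4)), 2× down (reaching (3,4)) — 5 moves in all.
Check: all required cells visited.

(1,1) - (1,2) - (1,3) - (1,4) - (2,4) - (3,4)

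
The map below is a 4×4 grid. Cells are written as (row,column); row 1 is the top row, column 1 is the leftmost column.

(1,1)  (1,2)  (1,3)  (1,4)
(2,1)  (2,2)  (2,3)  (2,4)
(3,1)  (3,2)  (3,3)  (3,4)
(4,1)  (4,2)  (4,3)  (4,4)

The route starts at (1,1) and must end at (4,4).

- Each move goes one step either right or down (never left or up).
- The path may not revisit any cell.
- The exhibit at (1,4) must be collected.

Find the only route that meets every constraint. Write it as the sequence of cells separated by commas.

(1,1), (1,2), (1,3), (1,4), (2,4), (3,4), (4,4)

Moves only go right or down, so the column and row indices never decrease.
Route from (1,1): 3× right (reaching (1,4)), 3× down (reaching (4,4)) — 6 moves in all.
Check: all required cells visited.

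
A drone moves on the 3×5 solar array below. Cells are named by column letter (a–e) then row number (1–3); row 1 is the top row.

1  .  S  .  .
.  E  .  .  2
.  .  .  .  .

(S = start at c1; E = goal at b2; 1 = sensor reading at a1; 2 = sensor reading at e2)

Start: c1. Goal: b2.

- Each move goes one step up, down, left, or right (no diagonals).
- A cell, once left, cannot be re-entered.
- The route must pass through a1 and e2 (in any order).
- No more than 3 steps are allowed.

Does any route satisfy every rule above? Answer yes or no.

Even ignoring the no-revisit rule, getting from c1 to b2, taking the cheapest ordering c1 → a1 → e2 → b2 needs at least 2 + 5 + 3 = 10 moves (Manhattan distance per leg), which exceeds the 3-move limit.

no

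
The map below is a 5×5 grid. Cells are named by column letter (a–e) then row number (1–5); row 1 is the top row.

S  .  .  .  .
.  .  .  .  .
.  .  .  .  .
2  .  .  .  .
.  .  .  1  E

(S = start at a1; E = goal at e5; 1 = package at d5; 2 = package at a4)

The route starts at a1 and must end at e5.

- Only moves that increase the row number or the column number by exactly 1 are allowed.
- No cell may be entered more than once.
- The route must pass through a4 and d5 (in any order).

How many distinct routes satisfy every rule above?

A right/down-only route from a1 to e5 makes exactly 4 down-moves and 4 right-moves in some order.
With no other constraints that would be C(8,4) = 70 routes.
A monotone route can only reach the required cells in the order a4, d5, so split there and multiply the segment counts: a1→a4: 1; a4→d5: 4; d5→e5: 1; product = 4.
That gives 4 routes.

4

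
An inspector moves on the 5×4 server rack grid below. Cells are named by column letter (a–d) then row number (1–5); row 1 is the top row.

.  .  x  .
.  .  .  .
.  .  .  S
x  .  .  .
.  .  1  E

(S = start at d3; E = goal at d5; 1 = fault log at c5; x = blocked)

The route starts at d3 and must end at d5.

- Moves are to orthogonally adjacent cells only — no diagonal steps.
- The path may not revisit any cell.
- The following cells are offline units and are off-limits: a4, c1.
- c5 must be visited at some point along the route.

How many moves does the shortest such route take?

Any route passes through c5 somewhere between d3 and d5. Summing Manhattan distances along the two legs (d3 → c5 → d5) gives a lower bound of 3 + 1 = 4 moves.
A route of 4 moves achieves this: d3 → d4 → c4 → c5 → d5.
Since 4 matches the lower bound, it is optimal.

4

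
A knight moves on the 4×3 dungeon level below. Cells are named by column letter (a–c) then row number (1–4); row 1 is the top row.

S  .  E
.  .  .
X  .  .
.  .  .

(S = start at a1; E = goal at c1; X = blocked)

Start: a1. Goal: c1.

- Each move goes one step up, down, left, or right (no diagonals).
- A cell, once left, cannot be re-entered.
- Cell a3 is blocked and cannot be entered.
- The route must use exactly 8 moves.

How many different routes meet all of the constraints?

2

Need simple routes of exactly 8 moves from a1 to c1 (Manhattan distance 2, so 3 moves are spent on a detour and 3 undoing it).
Enumerating: a1 a2 b2 b3 b4 c4 c3 c2 c1 | a1 b1 b2 b3 b4 c4 c3 c2 c1.
That gives 2 routes.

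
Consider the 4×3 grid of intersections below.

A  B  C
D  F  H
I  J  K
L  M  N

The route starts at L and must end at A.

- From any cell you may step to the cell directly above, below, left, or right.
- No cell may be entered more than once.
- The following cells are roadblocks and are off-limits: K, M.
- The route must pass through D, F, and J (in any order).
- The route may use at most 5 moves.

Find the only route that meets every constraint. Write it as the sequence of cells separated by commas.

L, I, J, F, D, A

Any route must reach D, F, and J and still end at A within 5 moves, so the order of the required stops is forced.
Route from L: up to I, right to J, up to F, left to D, up to A — 5 moves in all.
Check: all required cells visited; 5 ≤ 5 moves.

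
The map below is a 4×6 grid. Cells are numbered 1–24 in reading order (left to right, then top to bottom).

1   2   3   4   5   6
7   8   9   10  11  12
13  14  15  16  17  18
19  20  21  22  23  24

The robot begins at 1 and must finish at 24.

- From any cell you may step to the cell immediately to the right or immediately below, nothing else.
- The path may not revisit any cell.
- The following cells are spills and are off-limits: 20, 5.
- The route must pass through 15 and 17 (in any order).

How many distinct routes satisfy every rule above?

12

A right/down-only route from 1 to 24 makes exactly 3 down-moves and 5 right-moves in some order.
With no other constraints that would be C(8,3) = 56 routes.
A monotone route can only reach the required cells in the order 15, 17, so split there and multiply the segment counts (each segment already excludes blocked cells): 1→15: 6; 15→17: 1; 17→24: 2; product = 12.
That gives 12 routes.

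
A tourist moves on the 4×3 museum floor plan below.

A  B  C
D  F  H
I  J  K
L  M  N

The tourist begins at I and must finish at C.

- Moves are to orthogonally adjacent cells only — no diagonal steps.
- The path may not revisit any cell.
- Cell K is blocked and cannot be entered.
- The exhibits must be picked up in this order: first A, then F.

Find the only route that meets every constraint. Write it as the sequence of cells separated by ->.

The waypoints must appear in the order A, F, with no cell reused.
Route from I: up 2 to A, right 1 to B, down 1 to F, right 1 to H, up 1 to C — 6 moves in all.
Check: order respected (A at step 2, F at step 4).

I -> D -> A -> B -> F -> H -> C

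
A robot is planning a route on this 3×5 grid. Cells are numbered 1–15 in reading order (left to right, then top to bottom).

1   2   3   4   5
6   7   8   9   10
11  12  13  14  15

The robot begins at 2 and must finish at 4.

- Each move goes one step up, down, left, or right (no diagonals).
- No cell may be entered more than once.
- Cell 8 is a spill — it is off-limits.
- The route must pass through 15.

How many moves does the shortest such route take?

Any route passes through 15 somewhere between 2 and 4. Summing Manhattan distances along the two legs (2 → 15 → 4) gives a lower bound of 5 + 3 = 8 moves.
A route of 8 moves achieves this: 2 → 7 → 12 → 13 → 14 → 15 → 10 → 5 → 4.
Since 8 matches the lower bound, it is optimal.

8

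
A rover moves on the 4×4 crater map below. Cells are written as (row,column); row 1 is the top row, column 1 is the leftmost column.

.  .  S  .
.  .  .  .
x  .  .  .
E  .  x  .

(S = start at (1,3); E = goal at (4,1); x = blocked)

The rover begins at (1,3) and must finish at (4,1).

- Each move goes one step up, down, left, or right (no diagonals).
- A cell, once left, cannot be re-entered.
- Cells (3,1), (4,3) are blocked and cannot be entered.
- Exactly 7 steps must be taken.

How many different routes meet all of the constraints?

6

Need simple routes of exactly 7 moves from (1,3) to (4,1) (Manhattan distance 5, so 1 moves are spent on a detour and 1 undoing it).
Enumerating: (1,3) (2,3) (2,4) (3,4) (3,3) (3,2) (4,2) (4,1) | (1,3) (1,2) (2,2) (2,3) (3,3) (3,2) (4,2) (4,1) | (1,3) (1,2) (1,1) (2,1) (2,2) (3,2) (4,2) (4,1) | (1,3) (1,4) (2,4) (3,4) (3,3) (3,2) (4,2) (4,1) | (1,3) (1,4) (2,4) (2,3) (3,3) (3,2) (4,2) (4,1) | (1,3) (1,4) (2,4) (2,3) (2,2) (3,2) (4,2) (4,1).
That gives 6 routes.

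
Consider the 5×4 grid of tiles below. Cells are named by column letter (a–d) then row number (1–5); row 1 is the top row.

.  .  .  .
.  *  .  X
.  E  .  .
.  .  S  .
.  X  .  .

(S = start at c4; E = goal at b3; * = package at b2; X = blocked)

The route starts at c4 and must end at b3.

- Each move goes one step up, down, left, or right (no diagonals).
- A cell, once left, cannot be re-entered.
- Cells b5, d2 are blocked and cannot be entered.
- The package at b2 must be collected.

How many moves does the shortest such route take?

Any route passes through b2 somewhere between c4 and b3. Summing Manhattan distances along the two legs (c4 → b2 → b3) gives a lower bound of 3 + 1 = 4 moves.
A route of 4 moves achieves this: c4 → c3 → c2 → b2 → b3.
Since 4 matches the lower bound, it is optimal.

4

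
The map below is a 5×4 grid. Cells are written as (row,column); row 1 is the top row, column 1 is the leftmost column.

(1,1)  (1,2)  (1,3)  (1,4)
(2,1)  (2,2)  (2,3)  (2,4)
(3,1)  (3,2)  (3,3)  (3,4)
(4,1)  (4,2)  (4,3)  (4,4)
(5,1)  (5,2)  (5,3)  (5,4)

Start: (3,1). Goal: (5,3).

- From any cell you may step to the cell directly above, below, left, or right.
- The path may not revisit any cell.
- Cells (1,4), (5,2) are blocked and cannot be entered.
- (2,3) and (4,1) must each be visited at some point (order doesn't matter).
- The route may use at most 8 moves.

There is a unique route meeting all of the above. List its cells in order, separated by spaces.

The 8-move cap with required stops at (2,3), (4,1) leaves no slack for detours.
Route from (3,1): down 1 to (4,1), right 1 to (4,2), up 2 to (2,2), right 1 to (2,3), down 3 to (5,3) — 8 moves in all.
Check: all required cells visited; 8 ≤ 8 moves.

(3,1) (4,1) (4,2) (3,2) (2,2) (2,3) (3,3) (4,3) (5,3)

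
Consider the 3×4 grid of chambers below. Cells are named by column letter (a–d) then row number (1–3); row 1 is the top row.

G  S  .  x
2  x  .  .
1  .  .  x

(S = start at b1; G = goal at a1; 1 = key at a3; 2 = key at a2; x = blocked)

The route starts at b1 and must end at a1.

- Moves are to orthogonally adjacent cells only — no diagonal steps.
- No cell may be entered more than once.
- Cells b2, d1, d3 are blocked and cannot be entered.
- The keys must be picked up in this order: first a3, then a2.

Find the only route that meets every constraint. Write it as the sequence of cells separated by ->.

The waypoints must appear in the order a3, a2, with no cell reused.
Route from b1: right 1 to c1, down 2 to c3, left 2 to a3, up 2 to a1 — 7 moves in all.
Check: order respected (1 at step 5, 2 at step 6).

b1 -> c1 -> c2 -> c3 -> b3 -> a3 -> a2 -> a1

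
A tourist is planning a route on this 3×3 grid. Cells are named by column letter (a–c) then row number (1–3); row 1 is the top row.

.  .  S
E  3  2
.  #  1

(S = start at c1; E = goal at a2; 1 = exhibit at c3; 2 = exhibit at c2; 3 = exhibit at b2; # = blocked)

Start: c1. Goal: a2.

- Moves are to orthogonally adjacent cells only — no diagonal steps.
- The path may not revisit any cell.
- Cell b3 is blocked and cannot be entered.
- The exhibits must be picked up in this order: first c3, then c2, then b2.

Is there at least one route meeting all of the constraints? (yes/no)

no

c3 must be visited but has only one open neighbour (c2), and it is neither the start nor the goal — the route would have to enter and leave through c2, re-entering it.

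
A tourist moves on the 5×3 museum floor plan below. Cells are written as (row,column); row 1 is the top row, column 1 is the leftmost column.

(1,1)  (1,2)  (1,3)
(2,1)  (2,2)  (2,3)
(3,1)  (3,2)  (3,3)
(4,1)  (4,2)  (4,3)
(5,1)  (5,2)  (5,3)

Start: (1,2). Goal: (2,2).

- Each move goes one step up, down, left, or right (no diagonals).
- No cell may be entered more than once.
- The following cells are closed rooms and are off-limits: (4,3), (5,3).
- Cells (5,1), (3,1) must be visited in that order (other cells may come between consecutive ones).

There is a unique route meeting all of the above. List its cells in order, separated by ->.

(1,2) -> (1,3) -> (2,3) -> (3,3) -> (3,2) -> (4,2) -> (5,2) -> (5,1) -> (4,1) -> (3,1) -> (2,1) -> (2,2)

The waypoints must appear in the order (5,1), (3,1), with no cell reused.
Route from (1,2): right 1 to (1,3), down 2 to (3,3), left 1 to (3,2), down 2 to (5,2), left 1 to (5,1), up 3 to (2,1), right 1 to (2,2) — 11 moves in all.
Check: order respected ((5,1) at step 7, (3,1) at step 9).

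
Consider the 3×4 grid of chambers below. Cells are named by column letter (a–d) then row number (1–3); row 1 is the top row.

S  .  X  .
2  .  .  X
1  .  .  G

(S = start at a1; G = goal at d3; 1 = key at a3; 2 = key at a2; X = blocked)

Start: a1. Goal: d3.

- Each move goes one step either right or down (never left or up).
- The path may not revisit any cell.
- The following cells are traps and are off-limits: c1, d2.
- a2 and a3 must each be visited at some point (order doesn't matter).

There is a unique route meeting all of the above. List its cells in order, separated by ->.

a1 -> a2 -> a3 -> b3 -> c3 -> d3

Moves only go right or down, so the column and row indices never decrease.
Route from a1: 2× down (reaching a3), 3× right (reaching d3) — 5 moves in all.
Check: all required cells visited.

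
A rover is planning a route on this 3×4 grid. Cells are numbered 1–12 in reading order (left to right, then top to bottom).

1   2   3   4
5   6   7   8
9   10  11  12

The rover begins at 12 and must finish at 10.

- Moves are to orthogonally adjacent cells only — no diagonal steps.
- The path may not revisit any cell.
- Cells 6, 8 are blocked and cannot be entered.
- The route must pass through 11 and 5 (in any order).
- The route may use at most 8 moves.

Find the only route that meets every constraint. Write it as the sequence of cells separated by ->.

12 -> 11 -> 7 -> 3 -> 2 -> 1 -> 5 -> 9 -> 10

The 8-move cap with required stops at 11, 5 leaves no slack for detours.
Route from 12: left 1 to 11, up 2 to 3, left 2 to 1, down 2 to 9, right 1 to 10 — 8 moves in all.
Check: all required cells visited; 8 ≤ 8 moves.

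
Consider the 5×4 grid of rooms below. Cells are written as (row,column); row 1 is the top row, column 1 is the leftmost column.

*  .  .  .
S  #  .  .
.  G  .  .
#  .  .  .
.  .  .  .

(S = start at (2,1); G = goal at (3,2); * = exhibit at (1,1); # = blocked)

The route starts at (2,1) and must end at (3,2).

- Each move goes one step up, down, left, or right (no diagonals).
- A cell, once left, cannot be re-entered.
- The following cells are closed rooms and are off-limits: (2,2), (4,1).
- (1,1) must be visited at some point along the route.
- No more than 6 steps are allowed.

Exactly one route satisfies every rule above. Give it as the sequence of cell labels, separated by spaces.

The budget equals the shortest possible length, so every move has to be on a shortest route through the required cells.
Route from (2,1): up to (1,1), 2× right (reaching (1,3)), 2× down (reaching (3,3)), left to (3,2) — 6 moves in all.
Check: all required cells visited; 6 ≤ 6 moves.

(2,1) (1,1) (1,2) (1,3) (2,3) (3,3) (3,2)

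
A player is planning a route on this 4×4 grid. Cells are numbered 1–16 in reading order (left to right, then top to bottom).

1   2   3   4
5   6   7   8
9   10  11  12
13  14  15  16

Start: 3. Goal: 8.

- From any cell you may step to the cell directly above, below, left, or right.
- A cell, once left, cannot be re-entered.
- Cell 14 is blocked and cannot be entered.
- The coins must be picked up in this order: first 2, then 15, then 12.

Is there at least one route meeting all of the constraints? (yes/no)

yes

One route that works: 3 → 2 → 6 → 10 → 11 → 15 → 16 → 12 → 8.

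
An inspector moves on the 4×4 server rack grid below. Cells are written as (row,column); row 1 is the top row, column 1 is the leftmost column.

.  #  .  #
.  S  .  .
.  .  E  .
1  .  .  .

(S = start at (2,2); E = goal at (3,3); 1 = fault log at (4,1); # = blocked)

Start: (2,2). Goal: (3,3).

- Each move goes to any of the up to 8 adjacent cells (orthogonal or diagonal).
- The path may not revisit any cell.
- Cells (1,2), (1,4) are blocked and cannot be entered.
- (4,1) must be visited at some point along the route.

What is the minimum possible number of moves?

4

Any route passes through (4,1) somewhere between (2,2) and (3,3). Summing Chebyshev distances along the two legs ((2,2) → (4,1) → (3,3)) gives a lower bound of 2 + 2 = 4 moves.
A route of 4 moves achieves this: (2,2) → (3,1) → (4,1) → (3,2) → (3,3).
Since 4 matches the lower bound, it is optimal.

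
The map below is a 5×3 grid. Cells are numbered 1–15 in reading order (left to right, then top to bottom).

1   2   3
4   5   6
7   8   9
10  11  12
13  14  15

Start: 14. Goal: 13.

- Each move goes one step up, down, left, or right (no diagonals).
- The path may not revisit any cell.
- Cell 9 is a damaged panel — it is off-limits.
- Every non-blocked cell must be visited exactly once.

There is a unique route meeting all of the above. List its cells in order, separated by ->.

14 -> 15 -> 12 -> 11 -> 8 -> 5 -> 6 -> 3 -> 2 -> 1 -> 4 -> 7 -> 10 -> 13

Need to visit all 14 open cells exactly once, starting at 14 and ending at 13.
Route from 14: right 1 to 15, up 1 to 12, left 1 to 11, up 2 to 5, right 1 to 6, up 1 to 3, left 2 to 1, down 4 to 13 — 13 moves in all.
Check: all 14 open cells covered.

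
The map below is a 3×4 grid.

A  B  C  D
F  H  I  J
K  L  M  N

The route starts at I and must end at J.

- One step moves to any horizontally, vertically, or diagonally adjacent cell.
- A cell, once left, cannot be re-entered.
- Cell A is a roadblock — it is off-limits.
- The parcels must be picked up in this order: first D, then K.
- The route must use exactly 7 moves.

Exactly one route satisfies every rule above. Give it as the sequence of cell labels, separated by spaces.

I D C H K L M J

The waypoints must appear in the order D, K, with no cell reused.
Route from I: up-right 1 to D, left 1 to C, down-left 2 to K, right 2 to M, up-right 1 to J — 7 moves in all.
Check: order respected (D at step 1, K at step 4); 7 moves as required.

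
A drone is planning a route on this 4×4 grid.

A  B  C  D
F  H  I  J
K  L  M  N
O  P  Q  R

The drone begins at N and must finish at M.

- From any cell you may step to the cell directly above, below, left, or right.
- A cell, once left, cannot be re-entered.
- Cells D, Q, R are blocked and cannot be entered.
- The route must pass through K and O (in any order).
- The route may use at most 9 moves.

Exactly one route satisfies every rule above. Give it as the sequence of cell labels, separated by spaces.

Any route must reach K and O and still end at M within 9 moves, so the order of the required stops is forced.
Route from N: up to J, 3× left (reaching F), 2× down (reaching O), right to P, up to L, right to M — 9 moves in all.
Check: all required cells visited; 9 ≤ 9 moves.

N J I H F K O P L M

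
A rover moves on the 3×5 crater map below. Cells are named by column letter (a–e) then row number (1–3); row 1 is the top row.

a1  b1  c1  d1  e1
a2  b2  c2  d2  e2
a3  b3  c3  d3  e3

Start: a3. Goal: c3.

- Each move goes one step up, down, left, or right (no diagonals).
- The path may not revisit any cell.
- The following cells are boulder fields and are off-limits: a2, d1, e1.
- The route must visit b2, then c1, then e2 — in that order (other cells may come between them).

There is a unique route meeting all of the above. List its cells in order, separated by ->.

a3 -> b3 -> b2 -> b1 -> c1 -> c2 -> d2 -> e2 -> e3 -> d3 -> c3

The waypoints must appear in the order b2, c1, e2, with no cell reused.
Route from a3: right to b3, 2× up (reaching b1), right to c1, down to c2, 2× right (reaching e2), down to e3, 2× left (reaching c3) — 10 moves in all.
Check: order respected (b2 at step 2, c1 at step 4, e2 at step 7).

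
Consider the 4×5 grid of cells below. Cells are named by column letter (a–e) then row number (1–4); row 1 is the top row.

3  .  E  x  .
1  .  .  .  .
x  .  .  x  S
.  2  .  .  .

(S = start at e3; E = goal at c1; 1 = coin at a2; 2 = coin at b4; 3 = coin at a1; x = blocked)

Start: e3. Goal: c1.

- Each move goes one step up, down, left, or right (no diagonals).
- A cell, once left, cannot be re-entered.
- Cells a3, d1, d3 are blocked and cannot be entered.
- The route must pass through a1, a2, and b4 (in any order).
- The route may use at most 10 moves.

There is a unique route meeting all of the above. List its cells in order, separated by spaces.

e3 e4 d4 c4 b4 b3 b2 a2 a1 b1 c1

The 10-move cap with required stops at a1, a2, b4 leaves no slack for detours.
Route from e3: down 1 to e4, left 3 to b4, up 2 to b2, left 1 to a2, up 1 to a1, right 2 to c1 — 10 moves in all.
Check: all required cells visited; 10 ≤ 10 moves.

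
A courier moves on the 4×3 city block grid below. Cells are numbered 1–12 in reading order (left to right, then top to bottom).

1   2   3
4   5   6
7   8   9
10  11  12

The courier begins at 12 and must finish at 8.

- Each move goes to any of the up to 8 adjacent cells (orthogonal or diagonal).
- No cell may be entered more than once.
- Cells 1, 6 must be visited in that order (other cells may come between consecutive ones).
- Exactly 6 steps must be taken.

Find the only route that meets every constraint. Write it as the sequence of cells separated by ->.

12 -> 9 -> 5 -> 1 -> 2 -> 6 -> 8

The waypoints must appear in the order 1, 6, with no cell reused.
Route from 12: up to 9, 2× up-left (reaching 1), right to 2, down-right to 6, down-left to 8 — 6 moves in all.
Check: order respected (1 at step 3, 6 at step 5); 6 moves as required.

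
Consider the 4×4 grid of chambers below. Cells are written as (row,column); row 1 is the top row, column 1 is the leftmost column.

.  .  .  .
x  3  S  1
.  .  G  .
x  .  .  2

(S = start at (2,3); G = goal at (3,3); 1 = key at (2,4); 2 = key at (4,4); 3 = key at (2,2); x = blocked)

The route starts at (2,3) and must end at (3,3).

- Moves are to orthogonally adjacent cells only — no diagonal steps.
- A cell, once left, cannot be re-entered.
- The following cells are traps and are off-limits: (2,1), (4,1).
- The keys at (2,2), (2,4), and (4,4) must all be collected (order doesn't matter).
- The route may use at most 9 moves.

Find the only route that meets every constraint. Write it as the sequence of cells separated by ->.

The 9-move cap with required stops at (2,2), (2,4), (4,4) leaves no slack for detours.
Route from (2,3): left 1 to (2,2), up 1 to (1,2), right 2 to (1,4), down 3 to (4,4), left 1 to (4,3), up 1 to (3,3) — 9 moves in all.
Check: all required cells visited; 9 ≤ 9 moves.

(2,3) -> (2,2) -> (1,2) -> (1,3) -> (1,4) -> (2,4) -> (3,4) -> (4,4) -> (4,3) -> (3,3)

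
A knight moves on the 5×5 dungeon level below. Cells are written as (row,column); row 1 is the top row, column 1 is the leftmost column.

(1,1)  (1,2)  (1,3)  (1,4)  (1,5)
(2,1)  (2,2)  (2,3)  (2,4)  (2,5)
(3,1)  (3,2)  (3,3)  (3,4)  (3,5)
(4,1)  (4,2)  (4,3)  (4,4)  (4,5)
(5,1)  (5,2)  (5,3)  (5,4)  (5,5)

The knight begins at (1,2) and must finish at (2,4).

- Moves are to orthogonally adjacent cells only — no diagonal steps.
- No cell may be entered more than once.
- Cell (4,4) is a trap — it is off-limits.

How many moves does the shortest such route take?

3

The Manhattan distance from (1,2) to (2,4) is |1−2| + |2−4| = 3, so at least 3 moves are needed.
A route of 3 moves achieves this: (1,2) → (2,2) → (2,3) → (2,4).
Since 3 matches the lower bound, it is optimal.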